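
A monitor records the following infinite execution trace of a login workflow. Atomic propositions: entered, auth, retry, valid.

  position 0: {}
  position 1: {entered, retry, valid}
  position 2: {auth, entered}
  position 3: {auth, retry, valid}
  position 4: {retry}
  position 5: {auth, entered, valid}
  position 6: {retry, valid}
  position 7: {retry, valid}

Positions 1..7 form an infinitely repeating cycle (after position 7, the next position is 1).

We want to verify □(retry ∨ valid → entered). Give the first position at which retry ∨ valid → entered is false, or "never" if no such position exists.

3

Check retry ∨ valid → entered at each position in order: 0 ✓, 1 ✓, 2 ✓.
At position 3 the labels are {auth, retry, valid}, so retry ∨ valid → entered is false there. This is the first violation.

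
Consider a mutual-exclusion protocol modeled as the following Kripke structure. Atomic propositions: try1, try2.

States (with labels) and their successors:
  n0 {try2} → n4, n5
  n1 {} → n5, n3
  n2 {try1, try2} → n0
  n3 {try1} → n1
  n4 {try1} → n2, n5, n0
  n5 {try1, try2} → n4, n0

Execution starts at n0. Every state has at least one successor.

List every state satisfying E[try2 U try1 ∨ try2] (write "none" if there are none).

{n0, n2, n3, n4, n5}

States satisfying try2: {n0, n2, n5}.
States satisfying try1 ∨ try2: {n0, n2, n3, n4, n5}.
States satisfying E[try2 U try1 ∨ try2]: {n0, n2, n3, n4, n5}.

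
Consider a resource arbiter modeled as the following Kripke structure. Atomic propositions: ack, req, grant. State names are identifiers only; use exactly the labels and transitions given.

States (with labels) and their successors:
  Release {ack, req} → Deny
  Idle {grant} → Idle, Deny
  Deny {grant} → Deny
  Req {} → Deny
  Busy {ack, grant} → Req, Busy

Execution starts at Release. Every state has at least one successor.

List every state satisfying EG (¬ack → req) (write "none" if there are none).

States satisfying ¬ack → req: {Release, Busy}.
States satisfying EG (¬ack → req): {Busy}.

{Busy}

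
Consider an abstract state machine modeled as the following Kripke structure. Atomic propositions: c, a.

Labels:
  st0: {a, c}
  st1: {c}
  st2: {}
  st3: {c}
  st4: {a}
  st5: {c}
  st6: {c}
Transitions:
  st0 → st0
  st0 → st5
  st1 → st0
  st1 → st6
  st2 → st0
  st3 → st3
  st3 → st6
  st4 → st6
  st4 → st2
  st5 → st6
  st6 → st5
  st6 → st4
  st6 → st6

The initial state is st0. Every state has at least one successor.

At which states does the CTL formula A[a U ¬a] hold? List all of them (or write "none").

States satisfying a: {st0, st4}.
States satisfying ¬a: {st1, st2, st3, st5, st6}.
States satisfying A[a U ¬a]: {st1, st2, st3, st4, st5, st6}.

{st1, st2, st3, st4, st5, st6}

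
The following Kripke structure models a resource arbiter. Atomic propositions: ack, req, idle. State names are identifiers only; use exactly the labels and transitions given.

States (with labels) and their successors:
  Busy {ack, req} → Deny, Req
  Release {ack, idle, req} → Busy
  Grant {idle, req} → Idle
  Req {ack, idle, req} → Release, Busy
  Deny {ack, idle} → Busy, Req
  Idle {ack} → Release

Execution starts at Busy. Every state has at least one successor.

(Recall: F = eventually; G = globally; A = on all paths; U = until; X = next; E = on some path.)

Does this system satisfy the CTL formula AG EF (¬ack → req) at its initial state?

Yes

States satisfying EF (¬ack → req): {Busy, Release, Grant, Req, Deny, Idle}.
States satisfying AG EF (¬ack → req): {Busy, Release, Grant, Req, Deny, Idle}.
Every state reachable from Busy satisfies EF (¬ack → req).
Busy ∈ Sat(AG EF (¬ack → req)).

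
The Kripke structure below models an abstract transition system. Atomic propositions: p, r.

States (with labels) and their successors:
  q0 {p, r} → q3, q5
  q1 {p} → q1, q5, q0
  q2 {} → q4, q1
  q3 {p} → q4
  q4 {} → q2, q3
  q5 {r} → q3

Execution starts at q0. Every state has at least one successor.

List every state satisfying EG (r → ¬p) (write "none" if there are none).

States satisfying r → ¬p: {q1, q2, q3, q4, q5}.
States satisfying EG (r → ¬p): {q1, q2, q3, q4, q5}.

{q1, q2, q3, q4, q5}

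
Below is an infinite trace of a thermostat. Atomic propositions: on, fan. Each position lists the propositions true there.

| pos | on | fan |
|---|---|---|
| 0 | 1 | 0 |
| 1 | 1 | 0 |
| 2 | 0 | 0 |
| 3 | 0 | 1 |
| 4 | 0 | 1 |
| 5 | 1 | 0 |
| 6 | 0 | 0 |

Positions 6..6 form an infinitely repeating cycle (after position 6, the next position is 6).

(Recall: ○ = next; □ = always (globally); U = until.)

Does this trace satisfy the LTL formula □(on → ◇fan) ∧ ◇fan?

on → ◇fan must hold at every position from 0 onward. It fails at position 5, so □(on → ◇fan) is false.
Positions where on holds: 0, 1, 5.
Check ◇fan at each: 0→ok, 1→ok, 5→fails.
fan holds at position 3, which is reachable from 0, so ◇fan holds.
At position 0: □(on → ◇fan) is false; ◇fan is true; so □(on → ◇fan) ∧ ◇fan is false.

Violated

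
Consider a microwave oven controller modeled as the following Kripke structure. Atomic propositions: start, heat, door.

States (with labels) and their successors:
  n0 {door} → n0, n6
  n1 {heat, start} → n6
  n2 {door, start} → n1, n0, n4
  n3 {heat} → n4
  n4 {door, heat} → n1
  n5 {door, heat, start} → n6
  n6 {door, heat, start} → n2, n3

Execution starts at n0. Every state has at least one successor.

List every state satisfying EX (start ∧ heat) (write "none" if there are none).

States satisfying start ∧ heat: {n1, n5, n6}.
States satisfying EX (start ∧ heat): {n0, n1, n2, n4, n5}.

{n0, n1, n2, n4, n5}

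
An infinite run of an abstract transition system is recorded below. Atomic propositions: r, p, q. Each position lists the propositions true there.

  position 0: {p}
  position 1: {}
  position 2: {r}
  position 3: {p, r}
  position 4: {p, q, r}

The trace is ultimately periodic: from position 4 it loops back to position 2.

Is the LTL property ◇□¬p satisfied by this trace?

□¬p is false at every position 0..4, so it never becomes true and ◇□¬p fails.

No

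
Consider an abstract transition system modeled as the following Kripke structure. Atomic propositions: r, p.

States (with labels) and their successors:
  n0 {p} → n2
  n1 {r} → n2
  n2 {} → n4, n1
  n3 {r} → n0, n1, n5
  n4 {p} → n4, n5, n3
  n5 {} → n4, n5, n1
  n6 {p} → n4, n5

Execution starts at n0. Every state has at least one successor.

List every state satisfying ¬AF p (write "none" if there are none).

States satisfying p: {n0, n4, n6}.
States satisfying AF p: {n0, n4, n6}.
States satisfying ¬AF p: {n1, n2, n3, n5}.

{n1, n2, n3, n5}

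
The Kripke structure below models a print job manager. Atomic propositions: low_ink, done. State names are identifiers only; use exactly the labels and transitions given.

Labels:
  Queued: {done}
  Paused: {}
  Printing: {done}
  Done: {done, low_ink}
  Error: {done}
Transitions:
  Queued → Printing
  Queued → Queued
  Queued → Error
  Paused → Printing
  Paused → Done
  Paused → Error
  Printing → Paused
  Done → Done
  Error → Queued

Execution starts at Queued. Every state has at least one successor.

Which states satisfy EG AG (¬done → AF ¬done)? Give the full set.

States satisfying AG (¬done → AF ¬done): {Queued, Paused, Printing, Done, Error}.
States satisfying EG AG (¬done → AF ¬done): {Queued, Paused, Printing, Done, Error}.

{Queued, Paused, Printing, Done, Error}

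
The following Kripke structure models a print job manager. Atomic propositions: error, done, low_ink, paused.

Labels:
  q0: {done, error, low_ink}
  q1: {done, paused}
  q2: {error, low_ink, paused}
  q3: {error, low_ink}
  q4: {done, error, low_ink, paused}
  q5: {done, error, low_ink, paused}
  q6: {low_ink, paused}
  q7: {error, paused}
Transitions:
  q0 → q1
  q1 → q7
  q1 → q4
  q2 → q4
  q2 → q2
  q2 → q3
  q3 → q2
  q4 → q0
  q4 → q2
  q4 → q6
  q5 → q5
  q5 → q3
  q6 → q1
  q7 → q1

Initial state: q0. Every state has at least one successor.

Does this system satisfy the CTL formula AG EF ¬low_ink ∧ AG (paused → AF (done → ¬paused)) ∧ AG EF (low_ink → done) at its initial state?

Satisfied

States satisfying EF ¬low_ink: {q0, q1, q2, q3, q4, q5, q6, q7}.
States satisfying AG EF ¬low_ink: {q0, q1, q2, q3, q4, q5, q6, q7}.
States satisfying paused → AF (done → ¬paused): {q0, q1, q2, q3, q4, q6, q7}.
States satisfying AG (paused → AF (done → ¬paused)): {q0, q1, q2, q3, q4, q6, q7}.
States satisfying EF (low_ink → done): {q0, q1, q2, q3, q4, q5, q6, q7}.
States satisfying AG EF (low_ink → done): {q0, q1, q2, q3, q4, q5, q6, q7}.
States satisfying AG EF ¬low_ink ∧ AG (paused → AF (done → ¬paused)) ∧ AG EF (low_ink → done): {q0, q1, q2, q3, q4, q6, q7}.
q0 ∈ Sat(AG EF ¬low_ink ∧ AG (paused → AF (done → ¬paused)) ∧ AG EF (low_ink → done)).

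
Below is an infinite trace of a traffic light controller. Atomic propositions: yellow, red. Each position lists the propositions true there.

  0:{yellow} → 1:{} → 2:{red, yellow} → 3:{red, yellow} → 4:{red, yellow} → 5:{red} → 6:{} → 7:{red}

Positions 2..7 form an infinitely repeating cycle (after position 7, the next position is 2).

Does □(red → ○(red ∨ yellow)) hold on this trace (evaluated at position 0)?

No

red → ○(red ∨ yellow) must hold at every position from 0 onward. It fails at position 5, so □(red → ○(red ∨ yellow)) is false.
Positions where red holds: 2, 3, 4, 5, 7.
Check ○(red ∨ yellow) at each: 2→ok, 3→ok, 4→ok, 5→fails, 7→ok.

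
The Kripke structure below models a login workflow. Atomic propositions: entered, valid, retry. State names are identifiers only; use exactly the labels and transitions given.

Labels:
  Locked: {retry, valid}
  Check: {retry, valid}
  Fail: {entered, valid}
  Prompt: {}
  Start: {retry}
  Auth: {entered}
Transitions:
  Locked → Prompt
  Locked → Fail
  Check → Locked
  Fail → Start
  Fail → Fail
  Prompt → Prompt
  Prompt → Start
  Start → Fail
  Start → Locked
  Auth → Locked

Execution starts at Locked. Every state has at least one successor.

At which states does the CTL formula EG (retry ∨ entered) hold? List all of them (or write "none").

States satisfying retry ∨ entered: {Locked, Check, Fail, Start, Auth}.
States satisfying EG (retry ∨ entered): {Locked, Check, Fail, Start, Auth}.

{Locked, Check, Fail, Start, Auth}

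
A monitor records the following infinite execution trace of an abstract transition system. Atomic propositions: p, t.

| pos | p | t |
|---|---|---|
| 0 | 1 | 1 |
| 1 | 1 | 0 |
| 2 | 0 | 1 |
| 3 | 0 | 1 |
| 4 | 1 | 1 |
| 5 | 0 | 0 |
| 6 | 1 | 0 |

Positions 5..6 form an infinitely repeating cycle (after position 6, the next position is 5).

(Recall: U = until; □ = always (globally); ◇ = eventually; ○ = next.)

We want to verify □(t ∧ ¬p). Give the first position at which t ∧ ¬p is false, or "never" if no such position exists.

0

At position 0 the labels are {p, t}, so t ∧ ¬p is false there. This is the first violation.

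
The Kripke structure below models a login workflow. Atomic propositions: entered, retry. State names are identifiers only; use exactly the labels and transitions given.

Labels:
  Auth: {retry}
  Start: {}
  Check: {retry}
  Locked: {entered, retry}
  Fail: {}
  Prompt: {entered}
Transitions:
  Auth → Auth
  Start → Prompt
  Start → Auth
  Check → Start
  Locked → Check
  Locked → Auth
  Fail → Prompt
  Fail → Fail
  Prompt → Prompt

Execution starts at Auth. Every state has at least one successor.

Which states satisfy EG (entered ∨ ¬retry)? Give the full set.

{Start, Fail, Prompt}

States satisfying entered ∨ ¬retry: {Start, Locked, Fail, Prompt}.
States satisfying EG (entered ∨ ¬retry): {Start, Fail, Prompt}.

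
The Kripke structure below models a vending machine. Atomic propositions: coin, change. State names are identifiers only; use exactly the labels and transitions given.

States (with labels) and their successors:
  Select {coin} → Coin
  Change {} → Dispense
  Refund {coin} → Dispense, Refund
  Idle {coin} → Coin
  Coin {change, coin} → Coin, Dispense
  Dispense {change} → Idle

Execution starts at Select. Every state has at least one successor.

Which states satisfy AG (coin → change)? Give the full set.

none

States satisfying coin → change: {Change, Coin, Dispense}.
States satisfying AG (coin → change): ∅.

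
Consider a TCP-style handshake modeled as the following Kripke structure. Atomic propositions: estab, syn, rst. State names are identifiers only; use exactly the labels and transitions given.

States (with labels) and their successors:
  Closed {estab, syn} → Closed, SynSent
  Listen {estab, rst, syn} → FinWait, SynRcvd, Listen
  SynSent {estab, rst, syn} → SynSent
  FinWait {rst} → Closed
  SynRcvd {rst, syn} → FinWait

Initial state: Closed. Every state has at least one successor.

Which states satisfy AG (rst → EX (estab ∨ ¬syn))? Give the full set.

{Closed, Listen, SynSent, FinWait, SynRcvd}

States satisfying rst → EX (estab ∨ ¬syn): {Closed, Listen, SynSent, FinWait, SynRcvd}.
States satisfying AG (rst → EX (estab ∨ ¬syn)): {Closed, Listen, SynSent, FinWait, SynRcvd}.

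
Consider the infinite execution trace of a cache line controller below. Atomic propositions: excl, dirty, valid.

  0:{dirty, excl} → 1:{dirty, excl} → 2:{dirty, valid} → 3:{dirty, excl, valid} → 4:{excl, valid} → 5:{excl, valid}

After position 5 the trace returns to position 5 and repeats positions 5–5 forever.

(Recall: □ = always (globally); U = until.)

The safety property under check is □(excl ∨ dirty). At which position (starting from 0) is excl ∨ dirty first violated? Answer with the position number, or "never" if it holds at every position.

never

excl ∨ dirty holds at every position 0..5, and those are all the positions the trace ever visits, so the invariant □(excl ∨ dirty) is never violated.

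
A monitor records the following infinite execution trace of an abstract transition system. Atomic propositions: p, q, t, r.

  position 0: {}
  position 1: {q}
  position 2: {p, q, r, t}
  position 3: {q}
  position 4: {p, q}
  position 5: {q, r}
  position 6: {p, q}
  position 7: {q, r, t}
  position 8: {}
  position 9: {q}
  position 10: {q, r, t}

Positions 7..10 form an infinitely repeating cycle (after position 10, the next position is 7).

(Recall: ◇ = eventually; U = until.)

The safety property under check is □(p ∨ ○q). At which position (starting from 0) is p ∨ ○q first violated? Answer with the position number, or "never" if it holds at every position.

Check p ∨ ○q at each position in order: 0 ✓, 1 ✓, 2 ✓, 3 ✓, 4 ✓, 5 ✓, 6 ✓.
At position 7 the labels are {q, r, t} and the next position 8 has {}, so p ∨ ○q is false there. This is the first violation.

7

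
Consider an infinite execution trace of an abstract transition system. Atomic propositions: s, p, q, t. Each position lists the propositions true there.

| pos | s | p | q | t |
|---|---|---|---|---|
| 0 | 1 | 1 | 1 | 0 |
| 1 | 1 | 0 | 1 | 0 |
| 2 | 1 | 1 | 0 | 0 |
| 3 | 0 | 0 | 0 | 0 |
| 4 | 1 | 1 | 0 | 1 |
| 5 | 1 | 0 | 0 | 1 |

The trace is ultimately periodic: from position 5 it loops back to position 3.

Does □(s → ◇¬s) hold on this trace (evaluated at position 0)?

Holds

s → ◇¬s holds at every position 0..5, and those are all positions ever visited, so □(s → ◇¬s) holds.
Positions where s holds: 0, 1, 2, 4, 5.
Check ◇¬s at each: 0→ok, 1→ok, 2→ok, 4→ok, 5→ok.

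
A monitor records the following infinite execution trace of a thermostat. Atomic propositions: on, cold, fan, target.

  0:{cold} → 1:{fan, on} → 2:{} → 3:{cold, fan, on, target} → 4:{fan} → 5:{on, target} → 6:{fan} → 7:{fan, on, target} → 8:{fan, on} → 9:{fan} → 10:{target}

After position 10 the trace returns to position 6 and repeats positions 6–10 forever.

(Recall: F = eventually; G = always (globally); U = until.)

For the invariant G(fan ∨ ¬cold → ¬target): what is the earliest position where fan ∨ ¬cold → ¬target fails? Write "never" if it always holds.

Check fan ∨ ¬cold → ¬target at each position in order: 0 ✓, 1 ✓, 2 ✓.
At position 3 the labels are {cold, fan, on, target}, so fan ∨ ¬cold → ¬target is false there. This is the first violation.

3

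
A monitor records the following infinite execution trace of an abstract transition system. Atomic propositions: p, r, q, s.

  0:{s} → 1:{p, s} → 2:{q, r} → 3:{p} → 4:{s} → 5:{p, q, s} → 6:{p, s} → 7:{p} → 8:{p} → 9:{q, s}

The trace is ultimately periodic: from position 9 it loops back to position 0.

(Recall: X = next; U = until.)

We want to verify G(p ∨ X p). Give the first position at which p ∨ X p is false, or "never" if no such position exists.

9

Check p ∨ X p at each position in order: 0 ✓, 1 ✓, 2 ✓, 3 ✓, 4 ✓, 5 ✓, 6 ✓, 7 ✓, 8 ✓.
At position 9 the labels are {q, s} and the next position 0 has {s}, so p ∨ X p is false there. This is the first violation.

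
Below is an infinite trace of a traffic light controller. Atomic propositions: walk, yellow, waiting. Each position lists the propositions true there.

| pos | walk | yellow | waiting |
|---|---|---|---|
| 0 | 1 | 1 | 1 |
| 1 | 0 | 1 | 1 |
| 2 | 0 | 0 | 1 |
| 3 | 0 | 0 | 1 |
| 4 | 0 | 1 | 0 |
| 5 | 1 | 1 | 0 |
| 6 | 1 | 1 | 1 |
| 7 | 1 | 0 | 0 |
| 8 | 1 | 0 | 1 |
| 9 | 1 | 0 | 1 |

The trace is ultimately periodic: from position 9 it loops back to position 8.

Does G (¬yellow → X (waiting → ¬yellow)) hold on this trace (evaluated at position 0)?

¬yellow → X (waiting → ¬yellow) holds at every position 0..9, and those are all positions ever visited, so G (¬yellow → X (waiting → ¬yellow)) holds.
Positions where ¬yellow holds: 2, 3, 7, 8, 9.
Check X (waiting → ¬yellow) at each: 2→ok, 3→ok, 7→ok, 8→ok, 9→ok.

Yes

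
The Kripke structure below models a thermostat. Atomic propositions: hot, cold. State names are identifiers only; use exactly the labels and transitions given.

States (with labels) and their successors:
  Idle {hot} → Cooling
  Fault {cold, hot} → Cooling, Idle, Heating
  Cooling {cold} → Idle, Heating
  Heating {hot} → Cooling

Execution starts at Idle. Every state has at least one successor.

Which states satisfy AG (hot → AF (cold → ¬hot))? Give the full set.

States satisfying hot → AF (cold → ¬hot): {Idle, Fault, Cooling, Heating}.
States satisfying AG (hot → AF (cold → ¬hot)): {Idle, Fault, Cooling, Heating}.

{Idle, Fault, Cooling, Heating}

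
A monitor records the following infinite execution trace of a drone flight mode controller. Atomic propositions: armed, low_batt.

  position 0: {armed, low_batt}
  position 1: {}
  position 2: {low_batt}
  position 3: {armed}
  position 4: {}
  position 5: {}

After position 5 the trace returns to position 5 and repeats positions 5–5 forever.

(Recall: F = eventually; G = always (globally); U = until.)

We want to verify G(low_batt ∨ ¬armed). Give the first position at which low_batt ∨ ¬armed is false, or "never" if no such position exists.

3

Check low_batt ∨ ¬armed at each position in order: 0 ✓, 1 ✓, 2 ✓.
At position 3 the labels are {armed}, so low_batt ∨ ¬armed is false there. This is the first violation.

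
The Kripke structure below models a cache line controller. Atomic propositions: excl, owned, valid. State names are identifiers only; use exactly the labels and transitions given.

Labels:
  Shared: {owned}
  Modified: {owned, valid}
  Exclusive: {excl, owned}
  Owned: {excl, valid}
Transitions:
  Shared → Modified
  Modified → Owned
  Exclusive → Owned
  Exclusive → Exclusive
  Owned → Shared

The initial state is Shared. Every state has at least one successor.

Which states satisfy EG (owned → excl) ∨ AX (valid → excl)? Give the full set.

{Modified, Exclusive, Owned}

States satisfying owned → excl: {Exclusive, Owned}.
States satisfying EG (owned → excl): {Exclusive}.
States satisfying valid → excl: {Shared, Exclusive, Owned}.
States satisfying AX (valid → excl): {Modified, Exclusive, Owned}.
States satisfying EG (owned → excl) ∨ AX (valid → excl): {Modified, Exclusive, Owned}.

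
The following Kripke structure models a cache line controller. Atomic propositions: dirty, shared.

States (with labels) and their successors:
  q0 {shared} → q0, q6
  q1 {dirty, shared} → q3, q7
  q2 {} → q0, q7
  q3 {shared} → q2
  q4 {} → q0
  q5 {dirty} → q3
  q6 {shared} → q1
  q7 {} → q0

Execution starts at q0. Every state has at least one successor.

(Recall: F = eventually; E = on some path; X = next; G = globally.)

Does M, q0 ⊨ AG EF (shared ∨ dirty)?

Holds

States satisfying EF (shared ∨ dirty): {q0, q1, q2, q3, q4, q5, q6, q7}.
States satisfying AG EF (shared ∨ dirty): {q0, q1, q2, q3, q4, q5, q6, q7}.
Every state reachable from q0 satisfies EF (shared ∨ dirty).
q0 ∈ Sat(AG EF (shared ∨ dirty)).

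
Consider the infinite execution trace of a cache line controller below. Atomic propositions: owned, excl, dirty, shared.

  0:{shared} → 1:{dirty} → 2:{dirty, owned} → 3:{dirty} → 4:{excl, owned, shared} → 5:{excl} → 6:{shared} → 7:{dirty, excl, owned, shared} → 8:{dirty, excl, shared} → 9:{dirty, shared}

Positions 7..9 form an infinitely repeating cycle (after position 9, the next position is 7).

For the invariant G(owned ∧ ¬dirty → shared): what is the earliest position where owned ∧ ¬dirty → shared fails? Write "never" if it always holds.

owned ∧ ¬dirty → shared holds at every position 0..9, and those are all the positions the trace ever visits, so the invariant G(owned ∧ ¬dirty → shared) is never violated.

never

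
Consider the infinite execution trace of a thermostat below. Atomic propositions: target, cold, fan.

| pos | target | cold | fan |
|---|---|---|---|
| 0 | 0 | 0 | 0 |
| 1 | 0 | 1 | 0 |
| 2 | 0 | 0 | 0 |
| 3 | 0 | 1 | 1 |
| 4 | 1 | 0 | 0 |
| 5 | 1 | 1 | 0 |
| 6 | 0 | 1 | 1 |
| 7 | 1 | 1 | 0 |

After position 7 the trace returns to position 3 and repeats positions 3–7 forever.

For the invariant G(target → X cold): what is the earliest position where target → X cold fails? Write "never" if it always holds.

never

target → X cold holds at every position 0..7, and those are all the positions the trace ever visits, so the invariant G(target → X cold) is never violated.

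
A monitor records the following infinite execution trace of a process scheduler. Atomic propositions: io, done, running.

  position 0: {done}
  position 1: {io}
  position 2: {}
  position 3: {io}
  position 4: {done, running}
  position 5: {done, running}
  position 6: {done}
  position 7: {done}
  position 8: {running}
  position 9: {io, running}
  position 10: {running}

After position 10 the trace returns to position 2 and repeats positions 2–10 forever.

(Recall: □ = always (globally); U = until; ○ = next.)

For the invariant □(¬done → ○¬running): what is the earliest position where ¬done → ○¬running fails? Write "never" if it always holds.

Check ¬done → ○¬running at each position in order: 0 ✓, 1 ✓, 2 ✓.
At position 3 the labels are {io} and the next position 4 has {done, running}, so ¬done → ○¬running is false there. This is the first violation.

3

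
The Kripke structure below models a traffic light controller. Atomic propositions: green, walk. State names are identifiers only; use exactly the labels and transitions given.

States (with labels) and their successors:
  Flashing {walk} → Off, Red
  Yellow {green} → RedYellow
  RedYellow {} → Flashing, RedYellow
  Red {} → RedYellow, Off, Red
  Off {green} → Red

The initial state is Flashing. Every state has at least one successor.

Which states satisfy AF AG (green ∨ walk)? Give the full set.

none

States satisfying AG (green ∨ walk): ∅.
States satisfying AF AG (green ∨ walk): ∅.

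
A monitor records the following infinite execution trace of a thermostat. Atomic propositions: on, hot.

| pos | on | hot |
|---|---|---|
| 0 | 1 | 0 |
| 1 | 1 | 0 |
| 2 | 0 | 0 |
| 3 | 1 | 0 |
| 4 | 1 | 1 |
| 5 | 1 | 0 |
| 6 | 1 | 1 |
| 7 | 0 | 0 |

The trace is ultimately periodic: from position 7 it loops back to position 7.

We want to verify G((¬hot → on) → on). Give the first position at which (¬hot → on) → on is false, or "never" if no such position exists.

(¬hot → on) → on holds at every position 0..7, and those are all the positions the trace ever visits, so the invariant G((¬hot → on) → on) is never violated.

never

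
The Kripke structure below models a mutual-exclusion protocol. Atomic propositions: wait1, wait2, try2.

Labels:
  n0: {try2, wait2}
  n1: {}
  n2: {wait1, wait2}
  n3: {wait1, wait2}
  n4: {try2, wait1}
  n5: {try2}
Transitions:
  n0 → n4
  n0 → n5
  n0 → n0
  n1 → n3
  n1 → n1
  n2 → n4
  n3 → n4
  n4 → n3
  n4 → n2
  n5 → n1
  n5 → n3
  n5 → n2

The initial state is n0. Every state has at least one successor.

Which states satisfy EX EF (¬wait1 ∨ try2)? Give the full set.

States satisfying EF (¬wait1 ∨ try2): {n0, n1, n2, n3, n4, n5}.
States satisfying EX EF (¬wait1 ∨ try2): {n0, n1, n2, n3, n4, n5}.

{n0, n1, n2, n3, n4, n5}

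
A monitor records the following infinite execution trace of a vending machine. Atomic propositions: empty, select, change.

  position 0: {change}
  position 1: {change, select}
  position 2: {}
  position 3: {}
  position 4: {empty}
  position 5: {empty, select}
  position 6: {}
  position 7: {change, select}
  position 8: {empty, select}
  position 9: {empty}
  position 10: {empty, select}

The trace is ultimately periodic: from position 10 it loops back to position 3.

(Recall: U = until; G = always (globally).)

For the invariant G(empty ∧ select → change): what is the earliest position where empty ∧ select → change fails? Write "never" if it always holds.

Check empty ∧ select → change at each position in order: 0 ✓, 1 ✓, 2 ✓, 3 ✓, 4 ✓.
At position 5 the labels are {empty, select}, so empty ∧ select → change is false there. This is the first violation.

5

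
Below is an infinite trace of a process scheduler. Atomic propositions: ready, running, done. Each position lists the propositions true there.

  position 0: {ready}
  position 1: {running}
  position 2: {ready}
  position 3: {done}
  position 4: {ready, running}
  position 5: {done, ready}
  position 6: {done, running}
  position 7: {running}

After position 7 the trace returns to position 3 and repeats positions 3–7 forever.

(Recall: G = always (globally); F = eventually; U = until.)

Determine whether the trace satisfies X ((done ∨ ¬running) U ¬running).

Violated

The position after 0 is 1; (done ∨ ¬running) U ¬running is false there.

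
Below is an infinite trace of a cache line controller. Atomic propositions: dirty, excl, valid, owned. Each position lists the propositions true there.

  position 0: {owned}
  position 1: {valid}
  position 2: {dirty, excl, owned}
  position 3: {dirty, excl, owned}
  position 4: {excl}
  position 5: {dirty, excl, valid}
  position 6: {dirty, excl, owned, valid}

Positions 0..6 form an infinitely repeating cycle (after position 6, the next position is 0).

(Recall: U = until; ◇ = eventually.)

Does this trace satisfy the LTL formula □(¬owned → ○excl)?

Yes

¬owned → ○excl holds at every position 0..6, and those are all positions ever visited, so □(¬owned → ○excl) holds.
Positions where ¬owned holds: 1, 4, 5.
Check ○excl at each: 1→ok, 4→ok, 5→ok.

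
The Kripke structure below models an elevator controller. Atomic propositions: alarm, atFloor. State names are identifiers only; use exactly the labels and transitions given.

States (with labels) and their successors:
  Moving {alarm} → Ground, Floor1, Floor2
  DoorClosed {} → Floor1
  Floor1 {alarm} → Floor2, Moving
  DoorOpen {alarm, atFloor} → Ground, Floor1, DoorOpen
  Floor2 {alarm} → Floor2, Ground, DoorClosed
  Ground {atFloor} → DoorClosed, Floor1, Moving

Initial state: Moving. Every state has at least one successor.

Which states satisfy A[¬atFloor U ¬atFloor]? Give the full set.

States satisfying ¬atFloor: {Moving, DoorClosed, Floor1, Floor2}.
States satisfying A[¬atFloor U ¬atFloor]: {Moving, DoorClosed, Floor1, Floor2}.

{Moving, DoorClosed, Floor1, Floor2}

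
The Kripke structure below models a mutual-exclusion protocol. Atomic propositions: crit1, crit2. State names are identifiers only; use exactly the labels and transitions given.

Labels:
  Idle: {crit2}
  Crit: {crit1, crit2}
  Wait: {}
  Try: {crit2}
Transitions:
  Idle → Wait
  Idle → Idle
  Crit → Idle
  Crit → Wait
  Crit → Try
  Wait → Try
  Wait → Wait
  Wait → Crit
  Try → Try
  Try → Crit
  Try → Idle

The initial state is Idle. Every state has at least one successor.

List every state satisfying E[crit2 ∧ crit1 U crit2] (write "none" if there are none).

States satisfying crit2 ∧ crit1: {Crit}.
States satisfying crit2: {Idle, Crit, Try}.
States satisfying E[crit2 ∧ crit1 U crit2]: {Idle, Crit, Try}.

{Idle, Crit, Try}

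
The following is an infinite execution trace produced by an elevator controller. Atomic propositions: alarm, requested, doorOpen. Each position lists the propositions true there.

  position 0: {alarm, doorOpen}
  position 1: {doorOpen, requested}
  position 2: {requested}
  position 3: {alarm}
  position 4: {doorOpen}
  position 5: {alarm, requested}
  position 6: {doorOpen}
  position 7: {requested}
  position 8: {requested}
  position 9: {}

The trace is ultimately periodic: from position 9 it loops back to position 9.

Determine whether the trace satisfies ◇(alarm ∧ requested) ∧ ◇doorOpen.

alarm ∧ requested holds at position 5, which is reachable from 0, so ◇(alarm ∧ requested) holds.
doorOpen holds at position 0, which is reachable from 0, so ◇doorOpen holds.
At position 0: ◇(alarm ∧ requested) is true; ◇doorOpen is true; so ◇(alarm ∧ requested) ∧ ◇doorOpen is true.

Satisfied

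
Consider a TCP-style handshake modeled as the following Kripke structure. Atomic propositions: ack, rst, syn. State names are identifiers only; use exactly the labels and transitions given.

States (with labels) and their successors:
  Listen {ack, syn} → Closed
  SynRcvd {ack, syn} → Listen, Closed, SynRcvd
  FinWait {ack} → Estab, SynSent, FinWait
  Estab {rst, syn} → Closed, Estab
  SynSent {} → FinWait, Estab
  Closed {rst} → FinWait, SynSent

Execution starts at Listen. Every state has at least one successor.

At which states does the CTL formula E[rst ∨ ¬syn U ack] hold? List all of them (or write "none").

{Listen, SynRcvd, FinWait, Estab, SynSent, Closed}

States satisfying rst ∨ ¬syn: {FinWait, Estab, SynSent, Closed}.
States satisfying ack: {Listen, SynRcvd, FinWait}.
States satisfying E[rst ∨ ¬syn U ack]: {Listen, SynRcvd, FinWait, Estab, SynSent, Closed}.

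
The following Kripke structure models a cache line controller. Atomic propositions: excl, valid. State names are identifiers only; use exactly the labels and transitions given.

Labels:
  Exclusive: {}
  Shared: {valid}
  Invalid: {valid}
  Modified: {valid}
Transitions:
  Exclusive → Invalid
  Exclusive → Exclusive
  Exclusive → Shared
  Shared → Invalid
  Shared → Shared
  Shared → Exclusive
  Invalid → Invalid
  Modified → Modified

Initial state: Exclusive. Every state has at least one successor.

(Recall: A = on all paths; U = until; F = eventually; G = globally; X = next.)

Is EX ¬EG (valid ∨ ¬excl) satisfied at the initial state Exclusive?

No

States satisfying ¬EG (valid ∨ ¬excl): ∅.
States satisfying EX ¬EG (valid ∨ ¬excl): ∅.
No suitable path/successor from Exclusive witnesses the formula.
Exclusive ∉ Sat(EX ¬EG (valid ∨ ¬excl)).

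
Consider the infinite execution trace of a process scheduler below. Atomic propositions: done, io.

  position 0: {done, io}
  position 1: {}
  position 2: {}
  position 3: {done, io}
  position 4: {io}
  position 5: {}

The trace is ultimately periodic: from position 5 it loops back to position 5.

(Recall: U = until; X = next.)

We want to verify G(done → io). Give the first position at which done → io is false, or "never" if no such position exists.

done → io holds at every position 0..5, and those are all the positions the trace ever visits, so the invariant G(done → io) is never violated.

never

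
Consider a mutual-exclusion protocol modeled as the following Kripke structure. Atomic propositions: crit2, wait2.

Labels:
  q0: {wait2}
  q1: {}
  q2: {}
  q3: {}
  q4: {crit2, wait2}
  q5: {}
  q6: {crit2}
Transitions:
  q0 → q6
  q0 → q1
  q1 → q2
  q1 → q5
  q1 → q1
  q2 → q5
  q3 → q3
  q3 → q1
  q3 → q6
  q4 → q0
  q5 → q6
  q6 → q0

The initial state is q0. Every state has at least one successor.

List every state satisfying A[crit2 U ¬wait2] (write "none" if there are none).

{q1, q2, q3, q5, q6}

States satisfying crit2: {q4, q6}.
States satisfying ¬wait2: {q1, q2, q3, q5, q6}.
States satisfying A[crit2 U ¬wait2]: {q1, q2, q3, q5, q6}.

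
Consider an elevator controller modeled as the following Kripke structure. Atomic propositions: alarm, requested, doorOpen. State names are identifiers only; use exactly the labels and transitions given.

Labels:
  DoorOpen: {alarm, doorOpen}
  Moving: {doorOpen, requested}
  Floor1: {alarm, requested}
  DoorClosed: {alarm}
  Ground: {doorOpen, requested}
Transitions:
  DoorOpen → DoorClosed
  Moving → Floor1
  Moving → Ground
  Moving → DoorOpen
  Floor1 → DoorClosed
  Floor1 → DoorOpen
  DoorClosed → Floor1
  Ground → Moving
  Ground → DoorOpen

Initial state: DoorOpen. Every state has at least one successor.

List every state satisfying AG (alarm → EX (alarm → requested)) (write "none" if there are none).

none

States satisfying alarm → EX (alarm → requested): {Moving, DoorClosed, Ground}.
States satisfying AG (alarm → EX (alarm → requested)): ∅.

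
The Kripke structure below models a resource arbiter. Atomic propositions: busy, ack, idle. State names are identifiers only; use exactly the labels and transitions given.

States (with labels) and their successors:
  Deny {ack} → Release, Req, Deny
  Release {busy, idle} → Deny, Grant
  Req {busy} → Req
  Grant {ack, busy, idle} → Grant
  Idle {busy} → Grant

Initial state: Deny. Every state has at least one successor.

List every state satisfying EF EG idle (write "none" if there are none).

{Deny, Release, Grant, Idle}

States satisfying EG idle: {Release, Grant}.
States satisfying EF EG idle: {Deny, Release, Grant, Idle}.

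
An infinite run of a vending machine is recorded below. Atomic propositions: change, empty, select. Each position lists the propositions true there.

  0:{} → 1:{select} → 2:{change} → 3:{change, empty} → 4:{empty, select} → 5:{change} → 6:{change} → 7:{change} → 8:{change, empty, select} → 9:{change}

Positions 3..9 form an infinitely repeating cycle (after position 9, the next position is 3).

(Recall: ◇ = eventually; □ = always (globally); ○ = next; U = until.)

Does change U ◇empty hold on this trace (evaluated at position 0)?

Walking from position 0: ◇empty first holds at position 0, and change holds at every earlier position along the way, so change U ◇empty holds.

Satisfied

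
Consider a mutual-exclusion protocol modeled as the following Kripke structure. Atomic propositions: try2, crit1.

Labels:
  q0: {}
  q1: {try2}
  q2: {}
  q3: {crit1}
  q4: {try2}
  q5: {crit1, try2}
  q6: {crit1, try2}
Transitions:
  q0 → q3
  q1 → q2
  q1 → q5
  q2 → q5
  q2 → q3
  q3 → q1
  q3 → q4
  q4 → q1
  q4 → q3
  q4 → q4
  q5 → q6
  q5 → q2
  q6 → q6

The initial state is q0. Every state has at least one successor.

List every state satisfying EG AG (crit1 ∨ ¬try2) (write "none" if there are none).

States satisfying AG (crit1 ∨ ¬try2): {q6}.
States satisfying EG AG (crit1 ∨ ¬try2): {q6}.

{q6}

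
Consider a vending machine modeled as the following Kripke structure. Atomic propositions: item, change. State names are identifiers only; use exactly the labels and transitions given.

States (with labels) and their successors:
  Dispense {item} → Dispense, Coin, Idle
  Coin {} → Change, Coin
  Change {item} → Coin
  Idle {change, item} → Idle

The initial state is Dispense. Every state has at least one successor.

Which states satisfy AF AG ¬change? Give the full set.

States satisfying AG ¬change: {Coin, Change}.
States satisfying AF AG ¬change: {Coin, Change}.

{Coin, Change}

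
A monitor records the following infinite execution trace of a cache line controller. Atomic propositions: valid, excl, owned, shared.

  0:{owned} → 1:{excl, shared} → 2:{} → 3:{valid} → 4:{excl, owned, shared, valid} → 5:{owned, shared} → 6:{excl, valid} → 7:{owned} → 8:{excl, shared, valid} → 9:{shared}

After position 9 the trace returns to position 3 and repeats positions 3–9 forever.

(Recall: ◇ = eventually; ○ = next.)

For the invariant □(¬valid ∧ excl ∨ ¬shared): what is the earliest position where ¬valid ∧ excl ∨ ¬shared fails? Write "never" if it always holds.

4

Check ¬valid ∧ excl ∨ ¬shared at each position in order: 0 ✓, 1 ✓, 2 ✓, 3 ✓.
At position 4 the labels are {excl, owned, shared, valid}, so ¬valid ∧ excl ∨ ¬shared is false there. This is the first violation.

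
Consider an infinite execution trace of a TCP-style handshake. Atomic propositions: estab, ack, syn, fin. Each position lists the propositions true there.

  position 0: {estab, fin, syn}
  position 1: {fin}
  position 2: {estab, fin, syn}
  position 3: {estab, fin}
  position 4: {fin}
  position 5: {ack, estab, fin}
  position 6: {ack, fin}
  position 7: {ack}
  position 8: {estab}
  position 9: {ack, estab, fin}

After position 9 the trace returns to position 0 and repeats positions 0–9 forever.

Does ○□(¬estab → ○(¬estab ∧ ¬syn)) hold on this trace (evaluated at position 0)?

Does not hold

The position after 0 is 1; □(¬estab → ○(¬estab ∧ ¬syn)) is false there.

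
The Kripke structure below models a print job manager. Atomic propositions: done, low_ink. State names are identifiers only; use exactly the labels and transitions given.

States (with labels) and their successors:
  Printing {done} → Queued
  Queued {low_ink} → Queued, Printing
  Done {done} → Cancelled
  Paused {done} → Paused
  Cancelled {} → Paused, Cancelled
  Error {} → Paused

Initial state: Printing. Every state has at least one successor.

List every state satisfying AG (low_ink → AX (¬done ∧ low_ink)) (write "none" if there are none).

States satisfying low_ink → AX (¬done ∧ low_ink): {Printing, Done, Paused, Cancelled, Error}.
States satisfying AG (low_ink → AX (¬done ∧ low_ink)): {Done, Paused, Cancelled, Error}.

{Done, Paused, Cancelled, Error}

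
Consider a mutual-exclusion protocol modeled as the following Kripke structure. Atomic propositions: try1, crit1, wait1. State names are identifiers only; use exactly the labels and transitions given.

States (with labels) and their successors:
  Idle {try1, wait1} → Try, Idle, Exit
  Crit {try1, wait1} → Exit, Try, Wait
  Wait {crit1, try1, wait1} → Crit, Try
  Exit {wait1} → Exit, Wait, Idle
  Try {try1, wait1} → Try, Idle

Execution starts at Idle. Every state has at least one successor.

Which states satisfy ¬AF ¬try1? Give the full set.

{Idle, Crit, Wait, Try}

States satisfying ¬try1: {Exit}.
States satisfying AF ¬try1: {Exit}.
States satisfying ¬AF ¬try1: {Idle, Crit, Wait, Try}.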